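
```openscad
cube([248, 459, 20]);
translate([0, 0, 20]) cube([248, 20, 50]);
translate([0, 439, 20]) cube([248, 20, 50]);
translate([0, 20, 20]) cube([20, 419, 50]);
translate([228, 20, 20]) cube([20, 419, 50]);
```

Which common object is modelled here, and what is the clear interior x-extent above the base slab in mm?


An open box. The internal width is 208 mm.

A 248×459 base slab with four walls standing on it — an open box. The base is 248 mm wide and the walls are 20 mm thick, so the internal width is 248 − 2 × 20 = 208 mm.


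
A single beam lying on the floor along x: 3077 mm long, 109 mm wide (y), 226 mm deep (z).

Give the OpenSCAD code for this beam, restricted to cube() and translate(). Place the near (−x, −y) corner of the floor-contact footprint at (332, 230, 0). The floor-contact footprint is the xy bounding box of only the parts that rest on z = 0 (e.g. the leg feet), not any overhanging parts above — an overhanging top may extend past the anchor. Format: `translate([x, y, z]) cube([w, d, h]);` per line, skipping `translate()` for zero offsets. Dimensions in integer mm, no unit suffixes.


translate([332, 230, 0]) cube([3077, 109, 226]);


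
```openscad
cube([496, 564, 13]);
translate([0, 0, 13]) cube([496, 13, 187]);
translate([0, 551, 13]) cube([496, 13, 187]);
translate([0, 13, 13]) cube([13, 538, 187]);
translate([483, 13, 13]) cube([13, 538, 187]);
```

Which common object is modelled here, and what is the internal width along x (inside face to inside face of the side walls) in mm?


An open box. The internal width is 470 mm.

A 496×564 base slab with four walls standing on it — an open box. The base is 496 mm wide and the walls are 13 mm thick, so the internal width is 496 − 2 × 13 = 470 mm.


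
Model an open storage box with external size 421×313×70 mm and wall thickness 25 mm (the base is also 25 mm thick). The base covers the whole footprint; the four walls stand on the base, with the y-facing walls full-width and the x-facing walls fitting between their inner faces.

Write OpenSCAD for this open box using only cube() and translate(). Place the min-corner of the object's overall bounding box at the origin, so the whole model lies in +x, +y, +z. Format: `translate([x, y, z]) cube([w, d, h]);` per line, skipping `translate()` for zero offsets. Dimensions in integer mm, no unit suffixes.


cube([421, 313, 25]);
translate([0, 0, 25]) cube([421, 25, 45]);
translate([0, 288, 25]) cube([421, 25, 45]);
translate([0, 25, 25]) cube([25, 263, 45]);
translate([396, 25, 25]) cube([25, 263, 45]);


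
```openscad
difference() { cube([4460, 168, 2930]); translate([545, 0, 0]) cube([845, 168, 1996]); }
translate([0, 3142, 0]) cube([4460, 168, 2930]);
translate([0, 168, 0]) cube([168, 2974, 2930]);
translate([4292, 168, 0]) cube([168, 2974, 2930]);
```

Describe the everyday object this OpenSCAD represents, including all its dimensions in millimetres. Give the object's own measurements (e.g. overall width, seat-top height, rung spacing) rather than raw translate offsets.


A single room: four walls, each 2930 mm tall and 168 mm thick, enclosing an outside footprint 4460×3310 mm (x × y), no floor or roof. The front and back walls (−y and +y sides) run the full x-width; the side walls fit between their inner faces. A door opening 845 mm wide and 1996 mm tall is cut through the front wall from the floor up, its −x edge 545 mm from the wall's −x end.


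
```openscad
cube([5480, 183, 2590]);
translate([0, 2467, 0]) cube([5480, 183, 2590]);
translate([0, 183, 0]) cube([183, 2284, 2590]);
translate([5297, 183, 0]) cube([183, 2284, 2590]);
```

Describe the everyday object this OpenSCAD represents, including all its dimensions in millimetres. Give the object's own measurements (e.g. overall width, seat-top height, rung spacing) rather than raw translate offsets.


The wall frame of a small rectangular building: four walls, each 2590 mm tall and 183 mm thick, enclosing a footprint 5480 mm (x) by 2650 mm (y) outside-to-outside, with no floor or roof. The front and back walls (the −y and +y sides) span the full width; the two side walls fit between them.


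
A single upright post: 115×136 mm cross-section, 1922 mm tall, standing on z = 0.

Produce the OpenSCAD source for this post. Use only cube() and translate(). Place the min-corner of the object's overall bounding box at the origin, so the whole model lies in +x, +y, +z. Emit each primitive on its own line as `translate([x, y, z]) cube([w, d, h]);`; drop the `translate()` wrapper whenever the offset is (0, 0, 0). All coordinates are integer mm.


cube([115, 136, 1922]);


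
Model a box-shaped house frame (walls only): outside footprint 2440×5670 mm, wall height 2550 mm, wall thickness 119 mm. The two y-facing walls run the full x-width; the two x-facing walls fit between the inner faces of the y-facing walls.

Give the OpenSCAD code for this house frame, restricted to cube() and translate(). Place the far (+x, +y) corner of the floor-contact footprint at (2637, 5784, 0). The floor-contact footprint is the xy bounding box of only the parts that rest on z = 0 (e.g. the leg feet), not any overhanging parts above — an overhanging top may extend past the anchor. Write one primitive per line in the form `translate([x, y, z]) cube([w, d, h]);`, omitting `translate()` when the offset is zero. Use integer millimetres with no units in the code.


translate([197, 114, 0]) cube([2440, 119, 2550]);
translate([197, 5665, 0]) cube([2440, 119, 2550]);
translate([197, 233, 0]) cube([119, 5432, 2550]);
translate([2518, 233, 0]) cube([119, 5432, 2550]);


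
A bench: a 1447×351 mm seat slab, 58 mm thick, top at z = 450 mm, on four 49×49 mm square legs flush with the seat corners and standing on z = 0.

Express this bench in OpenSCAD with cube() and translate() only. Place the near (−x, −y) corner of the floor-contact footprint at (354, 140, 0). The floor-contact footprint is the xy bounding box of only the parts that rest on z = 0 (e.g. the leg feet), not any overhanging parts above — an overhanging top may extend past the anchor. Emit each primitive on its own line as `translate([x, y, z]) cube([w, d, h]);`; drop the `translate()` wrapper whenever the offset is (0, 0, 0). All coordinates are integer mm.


// leg_h = 450 − 58 = 392
translate([354, 140, 392]) cube([1447, 351, 58]);
translate([354, 140, 0]) cube([49, 49, 392]);
translate([354, 442, 0]) cube([49, 49, 392]);
translate([1752, 140, 0]) cube([49, 49, 392]);
translate([1752, 442, 0]) cube([49, 49, 392]);


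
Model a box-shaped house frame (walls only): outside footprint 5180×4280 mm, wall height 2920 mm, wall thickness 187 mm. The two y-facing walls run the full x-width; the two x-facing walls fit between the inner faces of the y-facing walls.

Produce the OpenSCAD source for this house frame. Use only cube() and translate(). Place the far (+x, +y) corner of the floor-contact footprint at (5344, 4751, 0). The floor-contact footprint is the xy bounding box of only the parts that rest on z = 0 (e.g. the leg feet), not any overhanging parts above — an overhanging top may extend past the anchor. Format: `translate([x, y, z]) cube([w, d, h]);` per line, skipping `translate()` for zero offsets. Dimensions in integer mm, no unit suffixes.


translate([164, 471, 0]) cube([5180, 187, 2920]);
translate([164, 4564, 0]) cube([5180, 187, 2920]);
translate([164, 658, 0]) cube([187, 3906, 2920]);
translate([5157, 658, 0]) cube([187, 3906, 2920]);


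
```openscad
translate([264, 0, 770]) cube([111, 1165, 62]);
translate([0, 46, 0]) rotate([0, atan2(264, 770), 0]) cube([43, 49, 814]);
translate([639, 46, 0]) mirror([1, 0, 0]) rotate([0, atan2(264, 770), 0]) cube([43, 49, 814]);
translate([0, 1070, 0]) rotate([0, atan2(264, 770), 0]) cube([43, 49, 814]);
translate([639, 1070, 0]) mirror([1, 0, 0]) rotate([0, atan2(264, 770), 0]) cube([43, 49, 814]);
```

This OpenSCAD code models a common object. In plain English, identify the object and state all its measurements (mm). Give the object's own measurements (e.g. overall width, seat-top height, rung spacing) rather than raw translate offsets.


A sawhorse. A 111×1165×62 mm beam (x, y, z) sits on two A-frame leg pairs. Each pair is two raked legs of 43×49 mm section (49 mm along y) splaying symmetrically in x. Each leg rises 770 mm vertically over 264 mm of horizontal reach and is 814 mm long along its own axis. Every leg's outer bottom edge rests on the floor and its outer top edge meets a bottom edge of the beam — the left legs (tilting toward +x) meet the beam's −x bottom edge, the right legs (their mirror images, tilting toward −x) meet its +x bottom edge — so the leg tops tuck under the beam, the beam's underside is 770 mm above the floor, and the feet are 639 mm apart outside-to-outside with the beam centred between them. The two leg pairs are set in 46 mm from either end of the beam.


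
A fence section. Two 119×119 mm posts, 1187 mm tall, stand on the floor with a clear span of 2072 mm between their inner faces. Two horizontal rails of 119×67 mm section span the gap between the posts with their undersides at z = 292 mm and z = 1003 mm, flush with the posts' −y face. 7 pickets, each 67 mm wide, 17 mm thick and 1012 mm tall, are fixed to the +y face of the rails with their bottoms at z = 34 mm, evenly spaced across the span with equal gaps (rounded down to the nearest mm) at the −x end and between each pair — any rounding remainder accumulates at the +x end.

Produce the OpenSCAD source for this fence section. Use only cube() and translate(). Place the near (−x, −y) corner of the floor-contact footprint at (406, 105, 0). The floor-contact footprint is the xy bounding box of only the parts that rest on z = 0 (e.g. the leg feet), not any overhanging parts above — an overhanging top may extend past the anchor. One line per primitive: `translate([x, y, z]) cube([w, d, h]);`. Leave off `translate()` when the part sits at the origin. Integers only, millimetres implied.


translate([406, 105, 0]) cube([119, 119, 1187]);
translate([2597, 105, 0]) cube([119, 119, 1187]);
translate([525, 105, 292]) cube([2072, 119, 67]);
translate([525, 105, 1003]) cube([2072, 119, 67]);
translate([725, 224, 34]) cube([67, 17, 1012]);
translate([992, 224, 34]) cube([67, 17, 1012]);
translate([1259, 224, 34]) cube([67, 17, 1012]);
translate([1526, 224, 34]) cube([67, 17, 1012]);
translate([1793, 224, 34]) cube([67, 17, 1012]);
translate([2060, 224, 34]) cube([67, 17, 1012]);
translate([2327, 224, 34]) cube([67, 17, 1012]);


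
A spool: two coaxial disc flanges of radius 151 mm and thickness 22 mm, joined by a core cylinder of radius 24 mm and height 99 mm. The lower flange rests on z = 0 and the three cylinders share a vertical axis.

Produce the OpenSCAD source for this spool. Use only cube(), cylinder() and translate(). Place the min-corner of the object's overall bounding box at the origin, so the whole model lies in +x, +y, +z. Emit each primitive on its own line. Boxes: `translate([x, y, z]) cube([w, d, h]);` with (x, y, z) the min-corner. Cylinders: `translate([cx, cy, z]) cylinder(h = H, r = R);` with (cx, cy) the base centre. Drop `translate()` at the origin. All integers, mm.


translate([151, 151, 0]) cylinder(h = 22, r = 151);
translate([151, 151, 22]) cylinder(h = 99, r = 24);
translate([151, 151, 121]) cylinder(h = 22, r = 151);


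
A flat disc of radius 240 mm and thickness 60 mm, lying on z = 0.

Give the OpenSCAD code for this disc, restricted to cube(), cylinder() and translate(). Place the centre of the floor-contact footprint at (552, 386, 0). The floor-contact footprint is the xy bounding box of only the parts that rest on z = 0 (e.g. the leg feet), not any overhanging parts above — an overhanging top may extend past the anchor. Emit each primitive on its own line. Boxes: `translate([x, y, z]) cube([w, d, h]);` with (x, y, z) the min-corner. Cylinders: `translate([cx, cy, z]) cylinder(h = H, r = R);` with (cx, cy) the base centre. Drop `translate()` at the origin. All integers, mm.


translate([552, 386, 0]) cylinder(h = 60, r = 240);


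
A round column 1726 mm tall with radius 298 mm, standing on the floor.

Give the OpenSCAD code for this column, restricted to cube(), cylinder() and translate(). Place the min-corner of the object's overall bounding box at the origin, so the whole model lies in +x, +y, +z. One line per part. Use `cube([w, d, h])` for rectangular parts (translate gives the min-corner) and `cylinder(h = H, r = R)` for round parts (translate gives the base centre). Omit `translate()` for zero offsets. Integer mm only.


translate([298, 298, 0]) cylinder(h = 1726, r = 298);


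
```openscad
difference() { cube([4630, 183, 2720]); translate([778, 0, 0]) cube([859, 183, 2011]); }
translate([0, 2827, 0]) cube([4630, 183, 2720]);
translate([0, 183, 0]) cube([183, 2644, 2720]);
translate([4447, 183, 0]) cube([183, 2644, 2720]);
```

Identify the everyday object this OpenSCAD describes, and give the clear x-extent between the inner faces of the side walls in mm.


A single room. The interior width is 4264 mm.

Four walls enclosing a rectangle with a door in the front wall — a room. Outside width 4630 minus two 183 mm walls gives 4264 mm.


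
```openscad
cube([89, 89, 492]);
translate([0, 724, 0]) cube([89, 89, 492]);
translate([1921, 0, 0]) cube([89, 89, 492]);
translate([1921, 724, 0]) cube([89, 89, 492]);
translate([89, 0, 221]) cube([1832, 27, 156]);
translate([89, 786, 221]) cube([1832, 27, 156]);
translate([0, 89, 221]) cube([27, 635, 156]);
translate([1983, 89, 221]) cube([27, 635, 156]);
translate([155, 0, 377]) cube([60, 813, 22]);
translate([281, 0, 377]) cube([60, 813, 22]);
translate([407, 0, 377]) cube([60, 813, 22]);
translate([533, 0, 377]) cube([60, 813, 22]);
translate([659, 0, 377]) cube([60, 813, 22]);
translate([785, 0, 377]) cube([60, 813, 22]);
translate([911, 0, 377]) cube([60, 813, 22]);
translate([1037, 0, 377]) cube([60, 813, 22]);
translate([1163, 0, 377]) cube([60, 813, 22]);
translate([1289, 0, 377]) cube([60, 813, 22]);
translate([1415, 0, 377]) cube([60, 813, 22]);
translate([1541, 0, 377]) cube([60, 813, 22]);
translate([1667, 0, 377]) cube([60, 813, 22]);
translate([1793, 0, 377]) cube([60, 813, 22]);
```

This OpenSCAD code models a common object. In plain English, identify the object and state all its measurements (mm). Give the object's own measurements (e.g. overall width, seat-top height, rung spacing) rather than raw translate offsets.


A bed frame 2010 mm long (x) by 813 mm wide (y). Four 89×89 mm corner posts, 492 mm tall, at the corners of the footprint. Four rails of 27 mm thickness and 156 mm height run between adjacent posts with their undersides at z = 221 mm, their outer faces flush with the outside of the frame (the two x-running rails run between the posts' inner faces; the two y-running rails run between the posts' inner faces). 14 slats, each 60 mm wide (x) and 22 mm thick, lie across the top of the two x-running rails, running the full 813 mm width of the frame in y; along x they sit between the end posts with a 66 mm gap after the −x posts and between neighbouring slats, leaving 68 mm before the +x posts.


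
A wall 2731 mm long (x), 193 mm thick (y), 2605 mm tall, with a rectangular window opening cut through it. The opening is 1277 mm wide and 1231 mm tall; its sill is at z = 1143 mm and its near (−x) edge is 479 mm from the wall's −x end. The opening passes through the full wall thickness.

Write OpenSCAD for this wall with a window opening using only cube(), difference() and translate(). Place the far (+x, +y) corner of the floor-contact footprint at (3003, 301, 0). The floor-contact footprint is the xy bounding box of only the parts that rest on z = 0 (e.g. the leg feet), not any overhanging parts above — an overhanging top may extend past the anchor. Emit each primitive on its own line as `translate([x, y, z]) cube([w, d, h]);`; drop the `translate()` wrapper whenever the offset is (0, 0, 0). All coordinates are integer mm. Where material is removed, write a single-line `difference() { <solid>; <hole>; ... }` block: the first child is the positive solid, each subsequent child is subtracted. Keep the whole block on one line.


difference() { translate([272, 108, 0]) cube([2731, 193, 2605]); translate([751, 108, 1143]) cube([1277, 193, 1231]); }


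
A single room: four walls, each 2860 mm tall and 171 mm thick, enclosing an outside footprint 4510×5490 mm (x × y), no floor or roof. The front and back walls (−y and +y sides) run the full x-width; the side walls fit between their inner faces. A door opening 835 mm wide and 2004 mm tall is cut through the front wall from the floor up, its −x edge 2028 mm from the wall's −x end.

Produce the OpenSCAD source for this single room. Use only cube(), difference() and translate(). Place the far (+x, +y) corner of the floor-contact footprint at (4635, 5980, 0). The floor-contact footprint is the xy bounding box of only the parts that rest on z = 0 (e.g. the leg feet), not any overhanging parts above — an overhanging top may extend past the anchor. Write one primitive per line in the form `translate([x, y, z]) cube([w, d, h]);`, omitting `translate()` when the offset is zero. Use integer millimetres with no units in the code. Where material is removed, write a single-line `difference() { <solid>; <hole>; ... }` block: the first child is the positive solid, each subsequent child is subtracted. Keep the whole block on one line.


difference() { translate([125, 490, 0]) cube([4510, 171, 2860]); translate([2153, 490, 0]) cube([835, 171, 2004]); }
translate([125, 5809, 0]) cube([4510, 171, 2860]);
translate([125, 661, 0]) cube([171, 5148, 2860]);
translate([4464, 661, 0]) cube([171, 5148, 2860]);


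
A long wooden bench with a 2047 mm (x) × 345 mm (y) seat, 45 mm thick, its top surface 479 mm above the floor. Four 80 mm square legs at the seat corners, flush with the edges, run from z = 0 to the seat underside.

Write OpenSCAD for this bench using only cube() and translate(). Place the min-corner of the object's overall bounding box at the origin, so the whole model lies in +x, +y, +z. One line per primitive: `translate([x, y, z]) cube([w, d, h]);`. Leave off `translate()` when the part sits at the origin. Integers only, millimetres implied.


translate([0, 0, 434]) cube([2047, 345, 45]);
cube([80, 80, 434]);
translate([0, 265, 0]) cube([80, 80, 434]);
translate([1967, 0, 0]) cube([80, 80, 434]);
translate([1967, 265, 0]) cube([80, 80, 434]);


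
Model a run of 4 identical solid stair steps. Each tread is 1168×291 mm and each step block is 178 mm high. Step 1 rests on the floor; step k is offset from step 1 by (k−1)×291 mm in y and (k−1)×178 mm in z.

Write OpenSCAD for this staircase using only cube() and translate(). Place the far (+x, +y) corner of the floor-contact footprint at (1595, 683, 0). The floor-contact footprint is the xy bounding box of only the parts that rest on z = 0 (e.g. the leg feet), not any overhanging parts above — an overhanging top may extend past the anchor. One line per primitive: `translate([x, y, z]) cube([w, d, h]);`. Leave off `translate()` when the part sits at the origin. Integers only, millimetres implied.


translate([427, 392, 0]) cube([1168, 291, 178]);
translate([427, 683, 178]) cube([1168, 291, 178]);
translate([427, 974, 356]) cube([1168, 291, 178]);
translate([427, 1265, 534]) cube([1168, 291, 178]);


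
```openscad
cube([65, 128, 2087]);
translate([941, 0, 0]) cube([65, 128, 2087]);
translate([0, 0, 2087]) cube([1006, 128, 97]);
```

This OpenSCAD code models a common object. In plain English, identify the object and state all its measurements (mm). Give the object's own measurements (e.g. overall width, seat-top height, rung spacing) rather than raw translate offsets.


A door frame. The clear opening is 876 mm wide and 2087 mm high. Two 65 mm wide jambs, 128 mm deep, stand either side of the opening from the floor to the top of the opening. A 97 mm thick head sits across the top of both jambs, spanning the full outside width of the frame.


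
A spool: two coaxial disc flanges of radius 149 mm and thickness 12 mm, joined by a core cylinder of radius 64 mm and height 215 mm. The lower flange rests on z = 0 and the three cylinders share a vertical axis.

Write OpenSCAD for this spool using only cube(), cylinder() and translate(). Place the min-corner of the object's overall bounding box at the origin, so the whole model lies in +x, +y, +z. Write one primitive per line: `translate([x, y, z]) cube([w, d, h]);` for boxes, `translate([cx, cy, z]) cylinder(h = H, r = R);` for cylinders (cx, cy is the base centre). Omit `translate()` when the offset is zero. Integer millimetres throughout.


translate([149, 149, 0]) cylinder(h = 12, r = 149);
translate([149, 149, 12]) cylinder(h = 215, r = 64);
translate([149, 149, 227]) cylinder(h = 12, r = 149);


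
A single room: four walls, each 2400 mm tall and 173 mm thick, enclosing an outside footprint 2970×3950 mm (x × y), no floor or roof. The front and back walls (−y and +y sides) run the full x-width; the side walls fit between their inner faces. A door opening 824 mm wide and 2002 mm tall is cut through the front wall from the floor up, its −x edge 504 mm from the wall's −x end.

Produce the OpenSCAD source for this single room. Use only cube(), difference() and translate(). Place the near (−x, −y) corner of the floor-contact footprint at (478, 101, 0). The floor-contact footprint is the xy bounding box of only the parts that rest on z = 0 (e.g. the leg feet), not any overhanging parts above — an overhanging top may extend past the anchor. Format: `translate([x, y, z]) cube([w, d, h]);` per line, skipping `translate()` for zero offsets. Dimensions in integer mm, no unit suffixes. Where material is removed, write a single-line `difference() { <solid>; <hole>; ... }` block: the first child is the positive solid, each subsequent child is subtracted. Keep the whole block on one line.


difference() { translate([478, 101, 0]) cube([2970, 173, 2400]); translate([982, 101, 0]) cube([824, 173, 2002]); }
translate([478, 3878, 0]) cube([2970, 173, 2400]);
translate([478, 274, 0]) cube([173, 3604, 2400]);
translate([3275, 274, 0]) cube([173, 3604, 2400]);


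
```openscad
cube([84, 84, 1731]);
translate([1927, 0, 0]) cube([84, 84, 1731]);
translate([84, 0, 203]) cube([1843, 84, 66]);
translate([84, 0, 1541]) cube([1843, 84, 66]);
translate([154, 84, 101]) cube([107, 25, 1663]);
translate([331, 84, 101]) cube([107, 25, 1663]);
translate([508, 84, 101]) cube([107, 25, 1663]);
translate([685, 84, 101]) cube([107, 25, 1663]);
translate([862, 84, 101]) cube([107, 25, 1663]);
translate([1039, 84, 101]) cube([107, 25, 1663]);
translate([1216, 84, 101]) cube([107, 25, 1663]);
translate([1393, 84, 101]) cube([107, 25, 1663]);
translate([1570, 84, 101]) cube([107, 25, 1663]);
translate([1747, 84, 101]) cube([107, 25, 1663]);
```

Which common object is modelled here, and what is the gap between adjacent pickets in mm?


A fence section. The picket gap is 70 mm.

Two posts, two rails, 10 pickets — a fence section. Span 1843 mm holds 10 pickets of 107 mm with 11 equal gaps: ⌊(1843 − 10·107) / 11⌋ = 70 mm.


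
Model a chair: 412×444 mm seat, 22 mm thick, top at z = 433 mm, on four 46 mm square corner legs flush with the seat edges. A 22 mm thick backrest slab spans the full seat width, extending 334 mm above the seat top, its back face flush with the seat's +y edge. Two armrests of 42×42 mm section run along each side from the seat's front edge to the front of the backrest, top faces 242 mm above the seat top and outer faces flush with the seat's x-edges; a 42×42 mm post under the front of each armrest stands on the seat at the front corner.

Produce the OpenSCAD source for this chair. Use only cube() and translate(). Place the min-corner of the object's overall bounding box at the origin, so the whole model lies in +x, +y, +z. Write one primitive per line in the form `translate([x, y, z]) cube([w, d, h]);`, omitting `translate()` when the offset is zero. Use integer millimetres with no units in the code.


translate([0, 0, 411]) cube([412, 444, 22]);
cube([46, 46, 411]);
translate([366, 0, 0]) cube([46, 46, 411]);
translate([0, 398, 0]) cube([46, 46, 411]);
translate([366, 398, 0]) cube([46, 46, 411]);
translate([0, 422, 433]) cube([412, 22, 334]);
translate([0, 0, 633]) cube([42, 422, 42]);
translate([370, 0, 633]) cube([42, 422, 42]);
translate([0, 0, 433]) cube([42, 42, 200]);
translate([370, 0, 433]) cube([42, 42, 200]);


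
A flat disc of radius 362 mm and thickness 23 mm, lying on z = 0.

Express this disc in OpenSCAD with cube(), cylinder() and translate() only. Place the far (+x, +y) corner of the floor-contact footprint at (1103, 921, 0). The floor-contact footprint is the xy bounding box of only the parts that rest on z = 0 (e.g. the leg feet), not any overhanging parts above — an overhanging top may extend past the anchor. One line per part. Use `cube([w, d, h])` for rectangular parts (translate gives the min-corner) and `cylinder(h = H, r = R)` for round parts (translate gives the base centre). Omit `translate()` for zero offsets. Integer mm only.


translate([741, 559, 0]) cylinder(h = 23, r = 362);


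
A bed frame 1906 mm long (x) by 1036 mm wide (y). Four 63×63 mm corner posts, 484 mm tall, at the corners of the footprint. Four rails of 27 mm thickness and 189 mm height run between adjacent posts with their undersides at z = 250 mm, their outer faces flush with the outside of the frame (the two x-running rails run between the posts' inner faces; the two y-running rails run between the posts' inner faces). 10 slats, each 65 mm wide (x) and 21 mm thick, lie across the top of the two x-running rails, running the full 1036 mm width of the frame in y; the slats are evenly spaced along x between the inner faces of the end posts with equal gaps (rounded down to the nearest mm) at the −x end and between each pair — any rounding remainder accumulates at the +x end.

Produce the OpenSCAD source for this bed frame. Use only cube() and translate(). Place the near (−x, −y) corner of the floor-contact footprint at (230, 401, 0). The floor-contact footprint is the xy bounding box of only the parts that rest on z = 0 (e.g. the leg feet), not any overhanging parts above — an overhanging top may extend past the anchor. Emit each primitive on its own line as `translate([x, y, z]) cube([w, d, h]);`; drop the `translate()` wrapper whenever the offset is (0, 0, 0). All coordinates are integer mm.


translate([230, 401, 0]) cube([63, 63, 484]);
translate([230, 1374, 0]) cube([63, 63, 484]);
translate([2073, 401, 0]) cube([63, 63, 484]);
translate([2073, 1374, 0]) cube([63, 63, 484]);
translate([293, 401, 250]) cube([1780, 27, 189]);
translate([293, 1410, 250]) cube([1780, 27, 189]);
translate([230, 464, 250]) cube([27, 910, 189]);
translate([2109, 464, 250]) cube([27, 910, 189]);
translate([395, 401, 439]) cube([65, 1036, 21]);
translate([562, 401, 439]) cube([65, 1036, 21]);
translate([729, 401, 439]) cube([65, 1036, 21]);
translate([896, 401, 439]) cube([65, 1036, 21]);
translate([1063, 401, 439]) cube([65, 1036, 21]);
translate([1230, 401, 439]) cube([65, 1036, 21]);
translate([1397, 401, 439]) cube([65, 1036, 21]);
translate([1564, 401, 439]) cube([65, 1036, 21]);
translate([1731, 401, 439]) cube([65, 1036, 21]);
translate([1898, 401, 439]) cube([65, 1036, 21]);


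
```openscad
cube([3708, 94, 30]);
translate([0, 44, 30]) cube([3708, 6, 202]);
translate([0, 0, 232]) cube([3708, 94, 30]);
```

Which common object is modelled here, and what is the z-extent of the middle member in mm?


An I-beam. The web height is 202 mm.

Two wide flanges with a thin centred web — an I-beam. Overall 262 mm minus two 30 mm flanges gives a web of 262 − 2·30 = 202 mm.


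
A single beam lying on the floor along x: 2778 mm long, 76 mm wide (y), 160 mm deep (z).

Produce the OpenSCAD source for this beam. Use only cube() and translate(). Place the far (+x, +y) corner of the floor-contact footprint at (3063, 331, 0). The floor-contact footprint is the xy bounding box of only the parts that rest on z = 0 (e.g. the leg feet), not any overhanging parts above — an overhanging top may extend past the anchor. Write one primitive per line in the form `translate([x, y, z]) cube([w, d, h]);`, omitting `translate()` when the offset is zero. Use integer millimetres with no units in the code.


translate([285, 255, 0]) cube([2778, 76, 160]);


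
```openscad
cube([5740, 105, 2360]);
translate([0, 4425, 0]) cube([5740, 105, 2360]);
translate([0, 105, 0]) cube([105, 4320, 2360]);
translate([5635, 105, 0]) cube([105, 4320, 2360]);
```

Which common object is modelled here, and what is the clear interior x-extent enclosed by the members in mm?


A house (or room) frame. The interior width is 5530 mm.

Four 2360 mm walls enclosing a rectangle with no floor or roof — a room or house frame. Outside width is 5740 mm and wall thickness is 105 mm, so the interior width is 5740 − 2 × 105 = 5530 mm.


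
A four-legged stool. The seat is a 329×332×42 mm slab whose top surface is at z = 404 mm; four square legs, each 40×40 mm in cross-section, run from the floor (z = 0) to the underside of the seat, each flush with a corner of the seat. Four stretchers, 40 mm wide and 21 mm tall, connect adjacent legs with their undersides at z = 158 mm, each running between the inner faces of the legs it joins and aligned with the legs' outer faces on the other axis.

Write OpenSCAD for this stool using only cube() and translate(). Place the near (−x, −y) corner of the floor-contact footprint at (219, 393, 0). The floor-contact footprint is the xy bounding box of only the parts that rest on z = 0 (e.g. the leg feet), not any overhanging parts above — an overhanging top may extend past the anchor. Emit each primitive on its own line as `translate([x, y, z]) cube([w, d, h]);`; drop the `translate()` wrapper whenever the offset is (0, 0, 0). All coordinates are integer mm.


// leg_h = 404 - 42 = 362
// stretcher span = 329 - 2*40 = 249
translate([219, 393, 362]) cube([329, 332, 42]);
translate([219, 393, 0]) cube([40, 40, 362]);
translate([508, 393, 0]) cube([40, 40, 362]);
translate([219, 685, 0]) cube([40, 40, 362]);
translate([508, 685, 0]) cube([40, 40, 362]);
translate([259, 393, 158]) cube([249, 40, 21]);
translate([259, 685, 158]) cube([249, 40, 21]);
translate([219, 433, 158]) cube([40, 252, 21]);
translate([508, 433, 158]) cube([40, 252, 21]);


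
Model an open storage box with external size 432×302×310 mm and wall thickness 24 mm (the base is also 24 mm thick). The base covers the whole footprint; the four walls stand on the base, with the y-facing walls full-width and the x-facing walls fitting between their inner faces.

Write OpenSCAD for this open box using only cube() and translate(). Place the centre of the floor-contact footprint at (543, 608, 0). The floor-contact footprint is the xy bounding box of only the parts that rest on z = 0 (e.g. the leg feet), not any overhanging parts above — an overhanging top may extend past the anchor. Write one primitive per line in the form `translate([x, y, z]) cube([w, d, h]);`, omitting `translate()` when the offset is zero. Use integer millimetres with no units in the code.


translate([327, 457, 0]) cube([432, 302, 24]);
translate([327, 457, 24]) cube([432, 24, 286]);
translate([327, 735, 24]) cube([432, 24, 286]);
translate([327, 481, 24]) cube([24, 254, 286]);
translate([735, 481, 24]) cube([24, 254, 286]);


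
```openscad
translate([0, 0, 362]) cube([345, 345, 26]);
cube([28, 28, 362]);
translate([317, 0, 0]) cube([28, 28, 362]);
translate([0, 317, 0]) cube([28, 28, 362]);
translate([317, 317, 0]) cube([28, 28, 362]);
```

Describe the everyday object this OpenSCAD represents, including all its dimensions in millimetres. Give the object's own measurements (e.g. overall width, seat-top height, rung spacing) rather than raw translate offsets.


A four-legged stool. The seat is a 345×345×26 mm slab whose top surface is at z = 388 mm; four square legs, each 28×28 mm in cross-section, run from the floor (z = 0) to the underside of the seat, each flush with a corner of the seat.


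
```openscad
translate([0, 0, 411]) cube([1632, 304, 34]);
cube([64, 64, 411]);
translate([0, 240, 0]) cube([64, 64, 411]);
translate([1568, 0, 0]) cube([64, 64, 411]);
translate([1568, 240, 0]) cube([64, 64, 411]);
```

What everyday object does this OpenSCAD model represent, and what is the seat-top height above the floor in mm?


A bench. The seat-top height is 445 mm.

A long slab on four corner posts — a bench. The slab sits at z = 411 with thickness 34, so the top is 411 + 34 = 445 mm.


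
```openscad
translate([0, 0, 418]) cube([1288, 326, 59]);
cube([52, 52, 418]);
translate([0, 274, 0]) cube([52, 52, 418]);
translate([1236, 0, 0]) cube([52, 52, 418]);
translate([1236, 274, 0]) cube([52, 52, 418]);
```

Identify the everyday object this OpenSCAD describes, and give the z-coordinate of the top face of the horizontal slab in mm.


A bench. The seat-top height is 477 mm.

A long slab on four corner posts — a bench. The slab sits at z = 418 with thickness 59, so the top is 418 + 59 = 477 mm.


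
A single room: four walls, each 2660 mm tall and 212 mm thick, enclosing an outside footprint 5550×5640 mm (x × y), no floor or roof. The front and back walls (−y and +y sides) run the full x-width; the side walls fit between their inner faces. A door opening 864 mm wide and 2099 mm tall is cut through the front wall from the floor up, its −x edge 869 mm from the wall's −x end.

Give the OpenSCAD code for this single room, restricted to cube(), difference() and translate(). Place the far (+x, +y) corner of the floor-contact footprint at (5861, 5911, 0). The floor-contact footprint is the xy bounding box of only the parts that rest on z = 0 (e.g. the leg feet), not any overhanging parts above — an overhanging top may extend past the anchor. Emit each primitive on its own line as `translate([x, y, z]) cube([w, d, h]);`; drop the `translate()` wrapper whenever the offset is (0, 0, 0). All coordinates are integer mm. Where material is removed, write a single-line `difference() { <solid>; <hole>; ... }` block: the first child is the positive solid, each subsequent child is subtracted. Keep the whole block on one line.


difference() { translate([311, 271, 0]) cube([5550, 212, 2660]); translate([1180, 271, 0]) cube([864, 212, 2099]); }
translate([311, 5699, 0]) cube([5550, 212, 2660]);
translate([311, 483, 0]) cube([212, 5216, 2660]);
translate([5649, 483, 0]) cube([212, 5216, 2660]);


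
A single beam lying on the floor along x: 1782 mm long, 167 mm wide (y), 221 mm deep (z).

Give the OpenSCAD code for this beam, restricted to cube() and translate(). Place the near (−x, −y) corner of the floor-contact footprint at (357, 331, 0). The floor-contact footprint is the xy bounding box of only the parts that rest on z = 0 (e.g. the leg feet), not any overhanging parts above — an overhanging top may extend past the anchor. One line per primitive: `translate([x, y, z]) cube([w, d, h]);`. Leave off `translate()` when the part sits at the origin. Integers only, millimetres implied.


translate([357, 331, 0]) cube([1782, 167, 221]);


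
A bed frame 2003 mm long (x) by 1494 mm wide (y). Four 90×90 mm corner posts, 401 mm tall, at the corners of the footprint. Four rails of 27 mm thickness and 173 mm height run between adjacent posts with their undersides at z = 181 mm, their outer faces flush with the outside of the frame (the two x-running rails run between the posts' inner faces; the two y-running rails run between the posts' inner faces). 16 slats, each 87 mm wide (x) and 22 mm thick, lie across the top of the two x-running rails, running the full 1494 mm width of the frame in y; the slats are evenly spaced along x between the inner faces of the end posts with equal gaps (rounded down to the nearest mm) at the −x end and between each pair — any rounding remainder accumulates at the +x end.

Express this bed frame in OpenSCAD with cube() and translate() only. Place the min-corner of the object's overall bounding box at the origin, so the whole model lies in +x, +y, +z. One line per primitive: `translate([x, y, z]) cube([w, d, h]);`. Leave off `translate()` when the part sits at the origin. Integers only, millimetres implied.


cube([90, 90, 401]);
translate([0, 1404, 0]) cube([90, 90, 401]);
translate([1913, 0, 0]) cube([90, 90, 401]);
translate([1913, 1404, 0]) cube([90, 90, 401]);
translate([90, 0, 181]) cube([1823, 27, 173]);
translate([90, 1467, 181]) cube([1823, 27, 173]);
translate([0, 90, 181]) cube([27, 1314, 173]);
translate([1976, 90, 181]) cube([27, 1314, 173]);
translate([115, 0, 354]) cube([87, 1494, 22]);
translate([227, 0, 354]) cube([87, 1494, 22]);
translate([339, 0, 354]) cube([87, 1494, 22]);
translate([451, 0, 354]) cube([87, 1494, 22]);
translate([563, 0, 354]) cube([87, 1494, 22]);
translate([675, 0, 354]) cube([87, 1494, 22]);
translate([787, 0, 354]) cube([87, 1494, 22]);
translate([899, 0, 354]) cube([87, 1494, 22]);
translate([1011, 0, 354]) cube([87, 1494, 22]);
translate([1123, 0, 354]) cube([87, 1494, 22]);
translate([1235, 0, 354]) cube([87, 1494, 22]);
translate([1347, 0, 354]) cube([87, 1494, 22]);
translate([1459, 0, 354]) cube([87, 1494, 22]);
translate([1571, 0, 354]) cube([87, 1494, 22]);
translate([1683, 0, 354]) cube([87, 1494, 22]);
translate([1795, 0, 354]) cube([87, 1494, 22]);


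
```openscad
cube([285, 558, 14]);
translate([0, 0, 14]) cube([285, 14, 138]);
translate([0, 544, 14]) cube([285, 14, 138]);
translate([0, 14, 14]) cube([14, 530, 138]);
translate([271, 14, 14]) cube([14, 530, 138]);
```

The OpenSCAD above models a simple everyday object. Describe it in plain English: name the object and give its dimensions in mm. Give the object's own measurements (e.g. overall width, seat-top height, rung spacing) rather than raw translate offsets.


An open-topped rectangular box: outside dimensions 285×558×152 mm, with a uniform wall and base thickness of 14 mm. The base is a full 285×558 slab on the floor; four walls sit on top of the base. The front and back walls (the −y and +y sides) span the full width; the two side walls fit between them.


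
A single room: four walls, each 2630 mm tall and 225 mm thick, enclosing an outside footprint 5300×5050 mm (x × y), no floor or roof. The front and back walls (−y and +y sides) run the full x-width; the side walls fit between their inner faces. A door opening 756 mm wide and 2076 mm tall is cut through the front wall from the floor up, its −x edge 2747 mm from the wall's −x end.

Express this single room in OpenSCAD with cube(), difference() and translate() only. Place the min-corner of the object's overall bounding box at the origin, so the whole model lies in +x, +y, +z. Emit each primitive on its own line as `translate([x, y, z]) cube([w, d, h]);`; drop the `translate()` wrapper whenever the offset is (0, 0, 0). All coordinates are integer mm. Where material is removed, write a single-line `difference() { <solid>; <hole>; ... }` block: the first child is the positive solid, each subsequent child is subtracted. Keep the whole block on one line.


difference() { cube([5300, 225, 2630]); translate([2747, 0, 0]) cube([756, 225, 2076]); }
translate([0, 4825, 0]) cube([5300, 225, 2630]);
translate([0, 225, 0]) cube([225, 4600, 2630]);
translate([5075, 225, 0]) cube([225, 4600, 2630]);


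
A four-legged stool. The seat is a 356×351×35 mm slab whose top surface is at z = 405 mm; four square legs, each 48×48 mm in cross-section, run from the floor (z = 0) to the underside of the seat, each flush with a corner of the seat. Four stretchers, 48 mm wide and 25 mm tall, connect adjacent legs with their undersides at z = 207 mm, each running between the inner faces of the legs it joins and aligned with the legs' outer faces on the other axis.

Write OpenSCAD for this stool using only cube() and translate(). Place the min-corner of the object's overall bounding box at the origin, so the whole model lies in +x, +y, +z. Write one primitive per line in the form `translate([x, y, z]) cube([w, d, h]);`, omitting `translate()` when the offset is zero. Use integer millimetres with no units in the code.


// leg_h = 405 - 35 = 370
// stretcher span = 356 - 2*48 = 260
translate([0, 0, 370]) cube([356, 351, 35]);
cube([48, 48, 370]);
translate([308, 0, 0]) cube([48, 48, 370]);
translate([0, 303, 0]) cube([48, 48, 370]);
translate([308, 303, 0]) cube([48, 48, 370]);
translate([48, 0, 207]) cube([260, 48, 25]);
translate([48, 303, 207]) cube([260, 48, 25]);
translate([0, 48, 207]) cube([48, 255, 25]);
translate([308, 48, 207]) cube([48, 255, 25]);
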